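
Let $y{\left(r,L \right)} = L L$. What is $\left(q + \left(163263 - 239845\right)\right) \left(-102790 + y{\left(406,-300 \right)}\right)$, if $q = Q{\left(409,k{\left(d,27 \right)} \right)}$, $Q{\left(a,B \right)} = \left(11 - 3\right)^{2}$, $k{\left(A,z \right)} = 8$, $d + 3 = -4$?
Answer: $978665220$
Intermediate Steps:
$d = -7$ ($d = -3 - 4 = -7$)
$y{\left(r,L \right)} = L^{2}$
$Q{\left(a,B \right)} = 64$ ($Q{\left(a,B \right)} = 8^{2} = 64$)
$q = 64$
$\left(q + \left(163263 - 239845\right)\right) \left(-102790 + y{\left(406,-300 \right)}\right) = \left(64 + \left(163263 - 239845\right)\right) \left(-102790 + \left(-300\right)^{2}\right) = \left(64 - 76582\right) \left(-102790 + 90000\right) = \left(-76518\right) \left(-12790\right) = 978665220$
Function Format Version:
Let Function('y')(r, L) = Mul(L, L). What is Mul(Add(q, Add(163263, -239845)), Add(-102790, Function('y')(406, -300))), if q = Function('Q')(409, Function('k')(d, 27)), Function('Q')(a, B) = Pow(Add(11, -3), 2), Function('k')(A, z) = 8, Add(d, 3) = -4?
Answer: 978665220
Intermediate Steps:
d = -7 (d = Add(-3, -4) = -7)
Function('y')(r, L) = Pow(L, 2)
Function('Q')(a, B) = 64 (Function('Q')(a, B) = Pow(8, 2) = 64)
q = 64
Mul(Add(q, Add(163263, -239845)), Add(-102790, Function('y')(406, -300))) = Mul(Add(64, Add(163263, -239845)), Add(-102790, Pow(-300, 2))) = Mul(Add(64, -76582), Add(-102790, 90000)) = Mul(-76518, -12790) = 978665220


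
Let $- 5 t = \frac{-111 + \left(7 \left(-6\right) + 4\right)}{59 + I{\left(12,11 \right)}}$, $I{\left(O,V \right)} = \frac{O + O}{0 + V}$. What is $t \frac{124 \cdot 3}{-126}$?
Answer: $- \frac{101618}{70665} \approx -1.438$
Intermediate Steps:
$I{\left(O,V \right)} = \frac{2 O}{V}$
$t = \frac{1639}{3365}$ ($t = - \frac{\left(-111 + \left(7 \left(-6\right) + 4\right)\right) \frac{1}{59 + 2 \cdot 12 \cdot \frac{1}{11}}}{5} = - \frac{\left(-111 + \left(-42 + 4\right)\right) \frac{1}{59 + 2 \cdot 12 \cdot \frac{1}{11}}}{5} = - \frac{\left(-111 - 38\right) \frac{1}{59 + \frac{24}{11}}}{5} = - \frac{\left(-149\right) \frac{1}{\frac{673}{11}}}{5} = - \frac{\left(-149\right) \frac{11}{673}}{5} = \left(- \frac{1}{5}\right) \left(- \frac{1639}{673}\right) = \frac{1639}{3365} \approx 0.48707$)
$t \frac{124 \cdot 3}{-126} = \frac{1639 \frac{124 \cdot 3}{-126}}{3365} = \frac{1639 \cdot 372 \left(- \frac{1}{126}\right)}{3365} = \frac{1639}{3365} \left(- \frac{62}{21}\right) = - \frac{101618}{70665}$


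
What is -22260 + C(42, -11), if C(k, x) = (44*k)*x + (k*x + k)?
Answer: -43008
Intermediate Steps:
C(k, x) = k + 45*k*x (C(k, x) = 44*k*x + (k + k*x) = k + 45*k*x)
-22260 + C(42, -11) = -22260 + 42*(1 + 45*(-11)) = -22260 + 42*(1 - 495) = -22260 + 42*(-494) = -22260 - 20748 = -43008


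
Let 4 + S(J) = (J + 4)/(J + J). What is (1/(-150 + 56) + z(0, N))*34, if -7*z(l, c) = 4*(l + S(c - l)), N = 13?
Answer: 276505/4277 ≈ 64.649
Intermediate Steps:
S(J) = -4 + (4 + J)/(2*J) (S(J) = -4 + (J + 4)/(J + J) = -4 + (4 + J)/((2*J)) = -4 + (4 + J)*(1/(2*J)) = -4 + (4 + J)/(2*J))
z(l, c) = 2 - 8/(7*(c - l)) - 4*l/7 (z(l, c) = -4*(l + (-7/2 + 2/(c - l)))/7 = -4*(-7/2 + l + 2/(c - l))/7 = -(-14 + 4*l + 8/(c - l))/7 = 2 - 8/(7*(c - l)) - 4*l/7)
(1/(-150 + 56) + z(0, N))*34 = (1/(-150 + 56) + (2 - 8/(7*(13 - 1*0)) - 4/7*0))*34 = (1/(-94) + (2 - 8/(7*(13 + 0)) + 0))*34 = (-1/94 + (2 - 8/7/13 + 0))*34 = (-1/94 + (2 - 8/7*1/13 + 0))*34 = (-1/94 + (2 - 8/91 + 0))*34 = (-1/94 + 174/91)*34 = (16265/8554)*34 = 276505/4277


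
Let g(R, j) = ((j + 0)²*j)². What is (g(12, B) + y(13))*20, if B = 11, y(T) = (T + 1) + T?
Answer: 35431760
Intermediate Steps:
y(T) = 1 + 2*T (y(T) = (1 + T) + T = 1 + 2*T)
g(R, j) = j⁶ (g(R, j) = (j²*j)² = (j³)² = j⁶)
(g(12, B) + y(13))*20 = (11⁶ + (1 + 2*13))*20 = (1771561 + (1 + 26))*20 = (1771561 + 27)*20 = 1771588*20 = 35431760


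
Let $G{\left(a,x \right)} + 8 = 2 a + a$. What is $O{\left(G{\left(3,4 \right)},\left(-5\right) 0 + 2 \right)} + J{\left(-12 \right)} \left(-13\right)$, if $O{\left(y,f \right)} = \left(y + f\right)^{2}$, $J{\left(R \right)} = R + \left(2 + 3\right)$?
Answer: $100$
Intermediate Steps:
$G{\left(a,x \right)} = -8 + 3 a$ ($G{\left(a,x \right)} = -8 + \left(2 a + a\right) = -8 + 3 a$)
$J{\left(R \right)} = 5 + R$ ($J{\left(R \right)} = R + 5 = 5 + R$)
$O{\left(y,f \right)} = \left(f + y\right)^{2}$
$O{\left(G{\left(3,4 \right)},\left(-5\right) 0 + 2 \right)} + J{\left(-12 \right)} \left(-13\right) = \left(\left(\left(-5\right) 0 + 2\right) + \left(-8 + 3 \cdot 3\right)\right)^{2} + \left(5 - 12\right) \left(-13\right) = \left(\left(0 + 2\right) + \left(-8 + 9\right)\right)^{2} - -91 = \left(2 + 1\right)^{2} + 91 = 3^{2} + 91 = 9 + 91 = 100$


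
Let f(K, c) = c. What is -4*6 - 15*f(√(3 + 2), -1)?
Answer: -9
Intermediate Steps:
-4*6 - 15*f(√(3 + 2), -1) = -4*6 - 15*(-1) = -24 + 15 = -9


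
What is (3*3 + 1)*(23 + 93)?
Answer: 1160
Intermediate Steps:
(3*3 + 1)*(23 + 93) = (9 + 1)*116 = 10*116 = 1160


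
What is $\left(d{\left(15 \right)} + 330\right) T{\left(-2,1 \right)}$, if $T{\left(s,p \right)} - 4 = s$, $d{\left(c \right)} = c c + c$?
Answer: $1140$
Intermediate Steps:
$d{\left(c \right)} = c + c^{2}$ ($d{\left(c \right)} = c^{2} + c = c + c^{2}$)
$T{\left(s,p \right)} = 4 + s$
$\left(d{\left(15 \right)} + 330\right) T{\left(-2,1 \right)} = \left(15 \left(1 + 15\right) + 330\right) \left(4 - 2\right) = \left(15 \cdot 16 + 330\right) 2 = \left(240 + 330\right) 2 = 570 \cdot 2 = 1140$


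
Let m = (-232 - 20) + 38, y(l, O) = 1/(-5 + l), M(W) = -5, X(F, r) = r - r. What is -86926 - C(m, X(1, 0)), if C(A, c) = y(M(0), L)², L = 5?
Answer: -8692601/100 ≈ -86926.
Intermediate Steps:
X(F, r) = 0
m = -214 (m = -252 + 38 = -214)
C(A, c) = 1/100 (C(A, c) = (1/(-5 - 5))² = (1/(-10))² = (-⅒)² = 1/100)
-86926 - C(m, X(1, 0)) = -86926 - 1*1/100 = -86926 - 1/100 = -8692601/100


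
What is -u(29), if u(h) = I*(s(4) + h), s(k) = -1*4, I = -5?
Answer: 125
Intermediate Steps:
s(k) = -4
u(h) = 20 - 5*h (u(h) = -5*(-4 + h) = 20 - 5*h)
-u(29) = -(20 - 5*29) = -(20 - 145) = -1*(-125) = 125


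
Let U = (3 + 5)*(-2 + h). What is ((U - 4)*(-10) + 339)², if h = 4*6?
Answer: 1907161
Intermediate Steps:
h = 24
U = 176 (U = (3 + 5)*(-2 + 24) = 8*22 = 176)
((U - 4)*(-10) + 339)² = ((176 - 4)*(-10) + 339)² = (172*(-10) + 339)² = (-1720 + 339)² = (-1381)² = 1907161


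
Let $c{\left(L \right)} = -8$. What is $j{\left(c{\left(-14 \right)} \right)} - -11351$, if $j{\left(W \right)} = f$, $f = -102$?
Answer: $11249$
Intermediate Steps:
$j{\left(W \right)} = -102$
$j{\left(c{\left(-14 \right)} \right)} - -11351 = -102 - -11351 = -102 + 11351 = 11249$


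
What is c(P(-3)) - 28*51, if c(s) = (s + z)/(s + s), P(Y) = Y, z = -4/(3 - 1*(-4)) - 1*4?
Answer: -59923/42 ≈ -1426.7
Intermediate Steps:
z = -32/7 (z = -4/(3 + 4) - 4 = -4/7 - 4 = -32/7 ≈ -4.5714)
c(s) = (-32/7 + s)/(2*s) (c(s) = (s - 32/7)/(s + s) = (-32/7 + s)/((2*s)) = (-32/7 + s)*(1/(2*s)) = (-32/7 + s)/(2*s))
c(P(-3)) - 28*51 = (1/14)*(-32 + 7*(-3))/(-3) - 28*51 = (1/14)*(-⅓)*(-32 - 21) - 1428 = (1/14)*(-⅓)*(-53) - 1428 = 53/42 - 1428 = -59923/42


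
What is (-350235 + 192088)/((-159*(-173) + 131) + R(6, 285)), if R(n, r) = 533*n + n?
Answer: -158147/30842 ≈ -5.1276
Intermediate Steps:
R(n, r) = 534*n
(-350235 + 192088)/((-159*(-173) + 131) + R(6, 285)) = (-350235 + 192088)/((-159*(-173) + 131) + 534*6) = -158147/((27507 + 131) + 3204) = -158147/(27638 + 3204) = -158147/30842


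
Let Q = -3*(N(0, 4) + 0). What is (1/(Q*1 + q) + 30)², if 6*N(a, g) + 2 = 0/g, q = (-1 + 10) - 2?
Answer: 58081/64 ≈ 907.52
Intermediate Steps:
q = 7 (q = 9 - 2 = 7)
N(a, g) = -⅓ (N(a, g) = -⅓ + (0/g)/6 = -⅓ + (⅙)*0 = -⅓ + 0 = -⅓)
Q = 1 (Q = -3*(-⅓ + 0) = -3*(-⅓) = 1)
(1/(Q*1 + q) + 30)² = (1/(1*1 + 7) + 30)² = (1/(1 + 7) + 30)² = (1/8 + 30)² = (⅛ + 30)² = (241/8)² = 58081/64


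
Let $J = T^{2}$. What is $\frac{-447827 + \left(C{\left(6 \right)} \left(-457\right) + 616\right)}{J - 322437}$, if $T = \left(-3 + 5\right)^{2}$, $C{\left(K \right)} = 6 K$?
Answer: $\frac{463663}{322421} \approx 1.4381$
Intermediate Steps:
$T = 4$ ($T = 2^{2} = 4$)
$J = 16$ ($J = 4^{2} = 16$)
$\frac{-447827 + \left(C{\left(6 \right)} \left(-457\right) + 616\right)}{J - 322437} = \frac{-447827 + \left(6 \cdot 6 \left(-457\right) + 616\right)}{16 - 322437} = \frac{-447827 + \left(36 \left(-457\right) + 616\right)}{-322421} = \left(-447827 + \left(-16452 + 616\right)\right) \left(- \frac{1}{322421}\right) = \left(-447827 - 15836\right) \left(- \frac{1}{322421}\right) = \left(-463663\right) \left(- \frac{1}{322421}\right) = \frac{463663}{322421}$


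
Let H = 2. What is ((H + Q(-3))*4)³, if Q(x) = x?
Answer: -64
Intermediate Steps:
((H + Q(-3))*4)³ = ((2 - 3)*4)³ = (-1*4)³ = (-4)³ = -64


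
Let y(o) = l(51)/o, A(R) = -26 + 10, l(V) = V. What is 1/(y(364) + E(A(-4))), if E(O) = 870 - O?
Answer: 364/322555 ≈ 0.0011285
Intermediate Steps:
A(R) = -16
y(o) = 51/o
1/(y(364) + E(A(-4))) = 1/(51/364 + (870 - 1*(-16))) = 1/(51*(1/364) + (870 + 16)) = 1/(51/364 + 886) = 1/(322555/364) = 364/322555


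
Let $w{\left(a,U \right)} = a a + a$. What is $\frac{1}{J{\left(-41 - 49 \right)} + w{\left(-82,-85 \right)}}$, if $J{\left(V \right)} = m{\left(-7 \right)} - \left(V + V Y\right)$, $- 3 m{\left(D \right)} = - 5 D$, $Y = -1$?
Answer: $\frac{3}{19891} \approx 0.00015082$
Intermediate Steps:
$w{\left(a,U \right)} = a + a^{2}$ ($w{\left(a,U \right)} = a^{2} + a = a + a^{2}$)
$m{\left(D \right)} = \frac{5 D}{3}$ ($m{\left(D \right)} = - \frac{\left(-5\right) D}{3} = \frac{5 D}{3}$)
$J{\left(V \right)} = - \frac{35}{3}$ ($J{\left(V \right)} = \frac{5}{3} \left(-7\right) - \left(V + V \left(-1\right)\right) = - \frac{35}{3} - \left(V - V\right) = - \frac{35}{3} - 0 = - \frac{35}{3} + 0 = - \frac{35}{3}$)
$\frac{1}{J{\left(-41 - 49 \right)} + w{\left(-82,-85 \right)}} = \frac{1}{- \frac{35}{3} - 82 \left(1 - 82\right)} = \frac{1}{- \frac{35}{3} - -6642} = \frac{1}{- \frac{35}{3} + 6642} = \frac{1}{\frac{19891}{3}} = \frac{3}{19891}$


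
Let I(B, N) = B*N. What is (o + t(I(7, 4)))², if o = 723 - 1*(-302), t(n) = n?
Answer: 1108809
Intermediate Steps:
o = 1025 (o = 723 + 302 = 1025)
(o + t(I(7, 4)))² = (1025 + 7*4)² = (1025 + 28)² = 1053² = 1108809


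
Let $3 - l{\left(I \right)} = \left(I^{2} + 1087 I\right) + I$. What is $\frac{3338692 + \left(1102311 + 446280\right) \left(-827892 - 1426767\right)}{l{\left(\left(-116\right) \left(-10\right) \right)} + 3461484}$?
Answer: $- \frac{3491541296777}{853807} \approx -4.0894 \cdot 10^{6}$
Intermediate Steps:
$l{\left(I \right)} = 3 - I^{2} - 1088 I$ ($l{\left(I \right)} = 3 - \left(\left(I^{2} + 1087 I\right) + I\right) = 3 - \left(I^{2} + 1088 I\right) = 3 - I^{2} - 1088 I$)
$\frac{3338692 + \left(1102311 + 446280\right) \left(-827892 - 1426767\right)}{l{\left(\left(-116\right) \left(-10\right) \right)} + 3461484} = \frac{3338692 + \left(1102311 + 446280\right) \left(-827892 - 1426767\right)}{\left(3 - \left(\left(-116\right) \left(-10\right)\right)^{2} - 1088 \left(\left(-116\right) \left(-10\right)\right)\right) + 3461484} = \frac{3338692 + 1548591 \left(-2254659\right)}{\left(3 - 1160^{2} - 1262080\right) + 3461484} = \frac{3338692 - 3491544635469}{\left(3 - 1345600 - 1262080\right) + 3461484} = - \frac{3491541296777}{\left(3 - 1345600 - 1262080\right) + 3461484} = - \frac{3491541296777}{-2607677 + 3461484} = - \frac{3491541296777}{853807}$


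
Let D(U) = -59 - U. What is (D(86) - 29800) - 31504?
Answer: -61449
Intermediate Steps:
(D(86) - 29800) - 31504 = ((-59 - 1*86) - 29800) - 31504 = ((-59 - 86) - 29800) - 31504 = (-145 - 29800) - 31504 = -29945 - 31504 = -61449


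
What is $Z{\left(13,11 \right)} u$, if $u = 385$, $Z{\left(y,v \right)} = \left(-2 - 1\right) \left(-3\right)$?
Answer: $3465$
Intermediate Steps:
$Z{\left(y,v \right)} = 9$ ($Z{\left(y,v \right)} = \left(-3\right) \left(-3\right) = 9$)
$Z{\left(13,11 \right)} u = 9 \cdot 385 = 3465$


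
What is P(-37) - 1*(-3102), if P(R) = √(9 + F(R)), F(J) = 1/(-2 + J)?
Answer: 3102 + 5*√546/39 ≈ 3105.0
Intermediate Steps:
P(R) = √(9 + 1/(-2 + R))
P(-37) - 1*(-3102) = √((-17 + 9*(-37))/(-2 - 37)) - 1*(-3102) = √((-17 - 333)/(-39)) + 3102 = √(-1/39*(-350)) + 3102 = √(350/39) + 3102 = 5*√546/39 + 3102 = 3102 + 5*√546/39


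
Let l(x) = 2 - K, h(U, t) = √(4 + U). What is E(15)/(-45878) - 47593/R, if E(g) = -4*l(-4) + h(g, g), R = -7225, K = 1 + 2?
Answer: 1091721377/165734275 - √19/45878 ≈ 6.5871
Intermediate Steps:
K = 3
l(x) = -1 (l(x) = 2 - 1*3 = 2 - 3 = -1)
E(g) = 4 + √(4 + g) (E(g) = -4*(-1) + √(4 + g) = 4 + √(4 + g))
E(15)/(-45878) - 47593/R = (4 + √(4 + 15))/(-45878) - 47593/(-7225) = (4 + √19)*(-1/45878) - 47593*(-1/7225) = (-2/22939 - √19/45878) + 47593/7225 = 1091721377/165734275 - √19/45878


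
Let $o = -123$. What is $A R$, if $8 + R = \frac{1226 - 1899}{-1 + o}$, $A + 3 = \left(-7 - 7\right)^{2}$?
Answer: $- \frac{61567}{124} \approx -496.51$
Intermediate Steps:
$A = 193$ ($A = -3 + \left(-7 - 7\right)^{2} = -3 + \left(-14\right)^{2} = -3 + 196 = 193$)
$R = - \frac{319}{124}$ ($R = -8 + \frac{1226 - 1899}{-1 - 123} = -8 - \frac{673}{-124} = -8 - - \frac{673}{124} = -8 + \frac{673}{124} = - \frac{319}{124} \approx -2.5726$)
$A R = 193 \left(- \frac{319}{124}\right) = - \frac{61567}{124}$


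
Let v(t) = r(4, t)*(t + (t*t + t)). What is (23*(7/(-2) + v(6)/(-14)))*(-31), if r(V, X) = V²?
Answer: 582521/14 ≈ 41609.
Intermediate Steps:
v(t) = 16*t² + 32*t (v(t) = 4²*(t + (t*t + t)) = 16*(t + (t² + t)) = 16*(t + (t + t²)) = 16*(t² + 2*t) = 16*t² + 32*t)
(23*(7/(-2) + v(6)/(-14)))*(-31) = (23*(7/(-2) + (16*6*(2 + 6))/(-14)))*(-31) = (23*(7*(-½) + (16*6*8)*(-1/14)))*(-31) = (23*(-7/2 + 768*(-1/14)))*(-31) = (23*(-7/2 - 384/7))*(-31) = (23*(-817/14))*(-31) = -18791/14*(-31) = 582521/14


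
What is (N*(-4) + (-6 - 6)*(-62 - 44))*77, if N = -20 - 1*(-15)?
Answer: 99484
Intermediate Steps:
N = -5 (N = -20 + 15 = -5)
(N*(-4) + (-6 - 6)*(-62 - 44))*77 = (-5*(-4) + (-6 - 6)*(-62 - 44))*77 = (20 - 12*(-106))*77 = (20 + 1272)*77 = 1292*77 = 99484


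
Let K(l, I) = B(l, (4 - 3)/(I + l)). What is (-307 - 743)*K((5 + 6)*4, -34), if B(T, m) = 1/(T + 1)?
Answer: -70/3 ≈ -23.333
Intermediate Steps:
B(T, m) = 1/(1 + T)
K(l, I) = 1/(1 + l)
(-307 - 743)*K((5 + 6)*4, -34) = (-307 - 743)/(1 + (5 + 6)*4) = -1050/(1 + 11*4) = -1050/(1 + 44) = -1050/45 = -1050*1/45 = -70/3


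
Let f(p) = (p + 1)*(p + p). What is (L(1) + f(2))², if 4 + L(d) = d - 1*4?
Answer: 25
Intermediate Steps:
L(d) = -8 + d (L(d) = -4 + (d - 1*4) = -4 + (d - 4) = -4 + (-4 + d) = -8 + d)
f(p) = 2*p*(1 + p) (f(p) = (1 + p)*(2*p) = 2*p*(1 + p))
(L(1) + f(2))² = ((-8 + 1) + 2*2*(1 + 2))² = (-7 + 2*2*3)² = (-7 + 12)² = 5² = 25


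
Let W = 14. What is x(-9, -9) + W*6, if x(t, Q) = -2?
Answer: 82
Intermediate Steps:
x(-9, -9) + W*6 = -2 + 14*6 = -2 + 84 = 82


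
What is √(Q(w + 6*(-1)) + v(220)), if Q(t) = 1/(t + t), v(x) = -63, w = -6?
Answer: I*√9078/12 ≈ 7.9399*I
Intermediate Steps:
Q(t) = 1/(2*t)
√(Q(w + 6*(-1)) + v(220)) = √(1/(2*(-6 + 6*(-1))) - 63) = √(1/(2*(-6 - 6)) - 63) = √((½)/(-12) - 63) = √((½)*(-1/12) - 63) = √(-1/24 - 63) = √(-1513/24) = I*√9078/12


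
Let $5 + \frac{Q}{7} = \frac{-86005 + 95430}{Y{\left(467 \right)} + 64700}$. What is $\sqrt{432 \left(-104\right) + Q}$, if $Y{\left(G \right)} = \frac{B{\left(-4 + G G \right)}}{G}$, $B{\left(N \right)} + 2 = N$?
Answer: $\frac{12 i \sqrt{5901684330161247}}{4347569} \approx 212.04 i$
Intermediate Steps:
$B{\left(N \right)} = -2 + N$
$Y{\left(G \right)} = \frac{-6 + G^{2}}{G}$ ($Y{\left(G \right)} = \frac{-2 + \left(-4 + G G\right)}{G} = \frac{-2 + \left(-4 + G^{2}\right)}{G} = \frac{-6 + G^{2}}{G}$)
$Q = - \frac{147763440}{4347569}$ ($Q = -35 + 7 \frac{-86005 + 95430}{\left(467 - \frac{6}{467}\right) + 64700} = -35 + 7 \frac{9425}{\left(467 - \frac{6}{467}\right) + 64700} = -35 + 7 \frac{9425}{\frac{218083}{467} + 64700} = -35 + 7 \frac{9425}{\frac{30432983}{467}} = -35 + 7 \cdot 9425 \cdot \frac{467}{30432983} = -35 + 7 \cdot \frac{4401475}{30432983} = -35 + \frac{4401475}{4347569} = - \frac{147763440}{4347569} \approx -33.988$)
$\sqrt{432 \left(-104\right) + Q} = \sqrt{432 \left(-104\right) - \frac{147763440}{4347569}} = \sqrt{-44928 - \frac{147763440}{4347569}} = \sqrt{- \frac{195475343472}{4347569}} = \frac{12 i \sqrt{5901684330161247}}{4347569}$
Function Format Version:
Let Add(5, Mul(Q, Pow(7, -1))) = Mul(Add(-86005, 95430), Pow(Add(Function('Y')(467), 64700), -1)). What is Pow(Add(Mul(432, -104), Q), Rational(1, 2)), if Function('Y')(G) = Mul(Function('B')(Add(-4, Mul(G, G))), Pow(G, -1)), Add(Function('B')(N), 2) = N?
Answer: Mul(Rational(12, 4347569), I, Pow(5901684330161247, Rational(1, 2))) ≈ Mul(212.04, I)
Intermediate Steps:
Function('B')(N) = Add(-2, N)
Function('Y')(G) = Mul(Pow(G, -1), Add(-6, Pow(G, 2))) (Function('Y')(G) = Mul(Add(-2, Add(-4, Mul(G, G))), Pow(G, -1)) = Mul(Add(-2, Add(-4, Pow(G, 2))), Pow(G, -1)) = Mul(Add(-6, Pow(G, 2)), Pow(G, -1)) = Mul(Pow(G, -1), Add(-6, Pow(G, 2))))
Q = Rational(-147763440, 4347569) (Q = Add(-35, Mul(7, Mul(Add(-86005, 95430), Pow(Add(Add(467, Mul(-6, Pow(467, -1))), 64700), -1)))) = Add(-35, Mul(7, Mul(9425, Pow(Add(Add(467, Mul(-6, Rational(1, 467))), 64700), -1)))) = Add(-35, Mul(7, Mul(9425, Pow(Add(Add(467, Rational(-6, 467)), 64700), -1)))) = Add(-35, Mul(7, Mul(9425, Pow(Add(Rational(218083, 467), 64700), -1)))) = Add(-35, Mul(7, Mul(9425, Pow(Rational(30432983, 467), -1)))) = Add(-35, Mul(7, Mul(9425, Rational(467, 30432983)))) = Add(-35, Mul(7, Rational(4401475, 30432983))) = Add(-35, Rational(4401475, 4347569)) = Rational(-147763440, 4347569) ≈ -33.988)
Pow(Add(Mul(432, -104), Q), Rational(1, 2)) = Pow(Add(Mul(432, -104), Rational(-147763440, 4347569)), Rational(1, 2)) = Pow(Add(-44928, Rational(-147763440, 4347569)), Rational(1, 2)) = Pow(Rational(-195475343472, 4347569), Rational(1, 2)) = Mul(Rational(12, 4347569), I, Pow(5901684330161247, Rational(1, 2)))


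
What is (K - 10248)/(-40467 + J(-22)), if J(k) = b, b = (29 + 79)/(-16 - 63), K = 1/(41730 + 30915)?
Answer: 58812810761/232246137645 ≈ 0.25323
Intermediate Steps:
K = 1/72645 ≈ 1.3766e-5
b = -108/79 (b = 108/(-79) = 108*(-1/79) = -108/79 ≈ -1.3671)
J(k) = -108/79
(K - 10248)/(-40467 + J(-22)) = (1/72645 - 10248)/(-40467 - 108/79) = -744465959/(72645*(-3197001/79)) = -744465959/72645*(-79/3197001) = 58812810761/232246137645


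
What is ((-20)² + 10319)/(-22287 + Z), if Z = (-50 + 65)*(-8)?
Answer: -3573/7469 ≈ -0.47838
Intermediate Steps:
Z = -120 (Z = 15*(-8) = -120)
((-20)² + 10319)/(-22287 + Z) = ((-20)² + 10319)/(-22287 - 120) = (400 + 10319)/(-22407) = 10719*(-1/22407) = -3573/7469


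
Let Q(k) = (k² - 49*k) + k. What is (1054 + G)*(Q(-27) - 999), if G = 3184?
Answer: 4348188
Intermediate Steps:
Q(k) = k² - 48*k
(1054 + G)*(Q(-27) - 999) = (1054 + 3184)*(-27*(-48 - 27) - 999) = 4238*(-27*(-75) - 999) = 4238*(2025 - 999) = 4238*1026 = 4348188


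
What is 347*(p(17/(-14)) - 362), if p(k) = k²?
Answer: -24520061/196 ≈ -1.2510e+5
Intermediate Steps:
347*(p(17/(-14)) - 362) = 347*((17/(-14))² - 362) = 347*((17*(-1/14))² - 362) = 347*((-17/14)² - 362) = 347*(289/196 - 362) = 347*(-70663/196) = -24520061/196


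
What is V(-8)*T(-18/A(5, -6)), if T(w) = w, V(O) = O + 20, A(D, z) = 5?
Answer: -216/5 ≈ -43.200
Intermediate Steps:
V(O) = 20 + O
V(-8)*T(-18/A(5, -6)) = (20 - 8)*(-18/5) = 12*(-18*⅕) = 12*(-18/5) = -216/5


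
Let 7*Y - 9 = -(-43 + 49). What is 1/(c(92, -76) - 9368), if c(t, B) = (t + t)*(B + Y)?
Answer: -7/162912 ≈ -4.2968e-5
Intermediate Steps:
Y = 3/7 (Y = 9/7 + (-(-43 + 49))/7 = 9/7 + (-1*6)/7 = 9/7 + (⅐)*(-6) = 9/7 - 6/7 = 3/7 ≈ 0.42857)
c(t, B) = 2*t*(3/7 + B) (c(t, B) = (t + t)*(B + 3/7) = (2*t)*(3/7 + B) = 2*t*(3/7 + B))
1/(c(92, -76) - 9368) = 1/((2/7)*92*(3 + 7*(-76)) - 9368) = 1/((2/7)*92*(3 - 532) - 9368) = 1/((2/7)*92*(-529) - 9368) = 1/(-97336/7 - 9368) = 1/(-162912/7) = -7/162912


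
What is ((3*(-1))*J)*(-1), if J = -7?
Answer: -21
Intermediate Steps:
((3*(-1))*J)*(-1) = ((3*(-1))*(-7))*(-1) = -3*(-7)*(-1) = 21*(-1) = -21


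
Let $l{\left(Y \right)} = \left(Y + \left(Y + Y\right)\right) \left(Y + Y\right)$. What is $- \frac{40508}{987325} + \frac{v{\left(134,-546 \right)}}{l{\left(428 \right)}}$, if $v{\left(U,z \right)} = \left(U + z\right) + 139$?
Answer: $- \frac{14930681519}{361724285600} \approx -0.041276$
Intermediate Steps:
$v{\left(U,z \right)} = 139 + U + z$
$l{\left(Y \right)} = 6 Y^{2}$ ($l{\left(Y \right)} = \left(Y + 2 Y\right) 2 Y = 3 Y 2 Y = 6 Y^{2}$)
$- \frac{40508}{987325} + \frac{v{\left(134,-546 \right)}}{l{\left(428 \right)}} = - \frac{40508}{987325} + \frac{139 + 134 - 546}{6 \cdot 428^{2}} = \left(-40508\right) \frac{1}{987325} - \frac{273}{6 \cdot 183184} = - \frac{40508}{987325} - \frac{273}{1099104} = - \frac{40508}{987325} - \frac{91}{366368} = - \frac{14930681519}{361724285600}$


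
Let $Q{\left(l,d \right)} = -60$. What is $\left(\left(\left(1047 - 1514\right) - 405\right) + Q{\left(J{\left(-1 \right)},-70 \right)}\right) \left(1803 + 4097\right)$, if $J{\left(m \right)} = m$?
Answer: $-5498800$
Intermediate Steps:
$\left(\left(\left(1047 - 1514\right) - 405\right) + Q{\left(J{\left(-1 \right)},-70 \right)}\right) \left(1803 + 4097\right) = \left(\left(\left(1047 - 1514\right) - 405\right) - 60\right) \left(1803 + 4097\right) = \left(\left(-467 - 405\right) - 60\right) 5900 = \left(-872 - 60\right) 5900 = \left(-932\right) 5900 = -5498800$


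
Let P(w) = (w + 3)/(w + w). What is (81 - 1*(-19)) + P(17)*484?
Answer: 6540/17 ≈ 384.71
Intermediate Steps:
P(w) = (3 + w)/(2*w) (P(w) = (3 + w)/((2*w)) = (3 + w)*(1/(2*w)) = (3 + w)/(2*w))
(81 - 1*(-19)) + P(17)*484 = (81 - 1*(-19)) + ((½)*(3 + 17)/17)*484 = (81 + 19) + ((½)*(1/17)*20)*484 = 100 + (10/17)*484 = 100 + 4840/17 = 6540/17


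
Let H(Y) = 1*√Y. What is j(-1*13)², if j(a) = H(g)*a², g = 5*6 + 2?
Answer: 913952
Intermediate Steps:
g = 32 (g = 30 + 2 = 32)
H(Y) = √Y
j(a) = 4*√2*a² (j(a) = √32*a² = (4*√2)*a² = 4*√2*a²)
j(-1*13)² = (4*√2*(-1*13)²)² = (4*√2*(-13)²)² = (4*√2*169)² = (676*√2)² = 913952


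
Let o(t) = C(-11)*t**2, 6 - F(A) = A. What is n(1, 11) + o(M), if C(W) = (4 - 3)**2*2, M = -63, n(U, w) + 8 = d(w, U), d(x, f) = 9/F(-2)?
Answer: 63449/8 ≈ 7931.1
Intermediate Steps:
F(A) = 6 - A
d(x, f) = 9/8 (d(x, f) = 9/(6 - 1*(-2)) = 9/(6 + 2) = 9/8)
n(U, w) = -55/8 (n(U, w) = -8 + 9/8 = -55/8)
C(W) = 2 (C(W) = 1**2*2 = 1*2 = 2)
o(t) = 2*t**2
n(1, 11) + o(M) = -55/8 + 2*(-63)**2 = -55/8 + 2*3969 = -55/8 + 7938 = 63449/8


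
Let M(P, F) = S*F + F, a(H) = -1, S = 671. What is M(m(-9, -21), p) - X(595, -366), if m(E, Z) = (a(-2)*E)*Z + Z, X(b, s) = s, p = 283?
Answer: 190542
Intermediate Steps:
m(E, Z) = Z - E*Z (m(E, Z) = (-E)*Z + Z = -E*Z + Z = Z - E*Z)
M(P, F) = 672*F (M(P, F) = 671*F + F = 672*F)
M(m(-9, -21), p) - X(595, -366) = 672*283 - 1*(-366) = 190176 + 366 = 190542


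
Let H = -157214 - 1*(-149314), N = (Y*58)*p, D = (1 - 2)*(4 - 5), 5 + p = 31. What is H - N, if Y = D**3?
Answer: -9408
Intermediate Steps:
p = 26 (p = -5 + 31 = 26)
D = 1 (D = -1*(-1) = 1)
Y = 1 (Y = 1**3 = 1)
N = 1508 (N = (1*58)*26 = 58*26 = 1508)
H = -7900 (H = -157214 + 149314 = -7900)
H - N = -7900 - 1*1508 = -7900 - 1508 = -9408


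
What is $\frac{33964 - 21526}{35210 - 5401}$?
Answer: $\frac{12438}{29809} \approx 0.41726$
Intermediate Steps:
$\frac{33964 - 21526}{35210 - 5401} = \frac{12438}{35210 + \left(-18648 + 13247\right)} = \frac{12438}{35210 - 5401} = \frac{12438}{29809}$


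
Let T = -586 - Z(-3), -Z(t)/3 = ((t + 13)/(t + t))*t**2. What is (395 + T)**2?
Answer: 55696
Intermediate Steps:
Z(t) = -3*t*(13 + t)/2 (Z(t) = -3*(t + 13)/(t + t)*t**2 = -3*(13 + t)/((2*t))*t**2 = -3*(13 + t)*(1/(2*t))*t**2 = -3*(13 + t)/(2*t)*t**2 = -3*t*(13 + t)/2)
T = -631 (T = -586 - (-3)*(-3)*(13 - 3)/2 = -586 - (-3)*(-3)*10/2 = -586 - 1*45 = -586 - 45 = -631)
(395 + T)**2 = (395 - 631)**2 = (-236)**2 = 55696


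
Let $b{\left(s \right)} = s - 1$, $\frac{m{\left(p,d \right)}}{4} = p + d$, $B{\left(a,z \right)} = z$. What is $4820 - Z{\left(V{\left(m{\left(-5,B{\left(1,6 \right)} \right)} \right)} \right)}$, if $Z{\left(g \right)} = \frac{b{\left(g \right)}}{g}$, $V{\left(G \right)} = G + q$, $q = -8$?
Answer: $\frac{19275}{4} \approx 4818.8$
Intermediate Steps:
$m{\left(p,d \right)} = 4 d + 4 p$ ($m{\left(p,d \right)} = 4 \left(p + d\right) = 4 \left(d + p\right) = 4 d + 4 p$)
$V{\left(G \right)} = -8 + G$ ($V{\left(G \right)} = G - 8 = -8 + G$)
$b{\left(s \right)} = -1 + s$ ($b{\left(s \right)} = s - 1 = -1 + s$)
$Z{\left(g \right)} = \frac{-1 + g}{g}$
$4820 - Z{\left(V{\left(m{\left(-5,B{\left(1,6 \right)} \right)} \right)} \right)} = 4820 - \frac{-1 + \left(-8 + \left(4 \cdot 6 + 4 \left(-5\right)\right)\right)}{-8 + \left(4 \cdot 6 + 4 \left(-5\right)\right)} = 4820 - \frac{-1 + \left(-8 + \left(24 - 20\right)\right)}{-8 + \left(24 - 20\right)} = 4820 - \frac{-1 + \left(-8 + 4\right)}{-8 + 4} = 4820 - \frac{-1 - 4}{-4} = 4820 - \left(- \frac{1}{4}\right) \left(-5\right) = 4820 - \frac{5}{4} = \frac{19275}{4}$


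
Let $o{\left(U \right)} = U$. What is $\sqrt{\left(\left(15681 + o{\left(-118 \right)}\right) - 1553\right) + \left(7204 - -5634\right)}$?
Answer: $4 \sqrt{1678} \approx 163.85$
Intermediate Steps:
$\sqrt{\left(\left(15681 + o{\left(-118 \right)}\right) - 1553\right) + \left(7204 - -5634\right)} = \sqrt{\left(\left(15681 - 118\right) - 1553\right) + \left(7204 - -5634\right)} = \sqrt{\left(15563 - 1553\right) + \left(7204 + 5634\right)} = \sqrt{14010 + 12838} = \sqrt{26848} = 4 \sqrt{1678}$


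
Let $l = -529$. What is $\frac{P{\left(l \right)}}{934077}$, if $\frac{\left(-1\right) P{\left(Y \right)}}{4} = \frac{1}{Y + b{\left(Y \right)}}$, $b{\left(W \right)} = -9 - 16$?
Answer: $\frac{2}{258739329} \approx 7.7298 \cdot 10^{-9}$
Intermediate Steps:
$b{\left(W \right)} = -25$ ($b{\left(W \right)} = -9 - 16 = -25$)
$P{\left(Y \right)} = - \frac{4}{-25 + Y}$ ($P{\left(Y \right)} = - \frac{4}{Y - 25} = - \frac{4}{-25 + Y}$)
$\frac{P{\left(l \right)}}{934077} = \frac{\left(-4\right) \frac{1}{-25 - 529}}{934077} = - \frac{4}{-554} \cdot \frac{1}{934077} = \left(-4\right) \left(- \frac{1}{554}\right) \frac{1}{934077} = \frac{2}{277} \cdot \frac{1}{934077} = \frac{2}{258739329}$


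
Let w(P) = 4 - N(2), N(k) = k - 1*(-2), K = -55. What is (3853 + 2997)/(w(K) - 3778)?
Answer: -3425/1889 ≈ -1.8131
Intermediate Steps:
N(k) = 2 + k (N(k) = k + 2 = 2 + k)
w(P) = 0 (w(P) = 4 - (2 + 2) = 4 - 1*4 = 4 - 4 = 0)
(3853 + 2997)/(w(K) - 3778) = (3853 + 2997)/(0 - 3778) = 6850/(-3778) = 6850*(-1/3778) = -3425/1889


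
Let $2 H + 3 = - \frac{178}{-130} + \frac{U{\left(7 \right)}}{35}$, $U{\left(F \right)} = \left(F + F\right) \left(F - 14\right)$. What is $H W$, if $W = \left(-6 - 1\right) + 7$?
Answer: $0$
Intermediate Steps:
$U{\left(F \right)} = 2 F \left(-14 + F\right)$
$W = 0$ ($W = -7 + 7 = 0$)
$H = - \frac{144}{65}$ ($H = - \frac{3}{2} + \frac{- \frac{178}{-130} + \frac{2 \cdot 7 \left(-14 + 7\right)}{35}}{2} = - \frac{3}{2} + \frac{\left(-178\right) \left(- \frac{1}{130}\right) + 2 \cdot 7 \left(-7\right) \frac{1}{35}}{2} = - \frac{3}{2} + \frac{\frac{89}{65} - \frac{14}{5}}{2} = - \frac{3}{2} + \frac{1}{2} \left(- \frac{93}{65}\right) = - \frac{3}{2} - \frac{93}{130} = - \frac{144}{65} \approx -2.2154$)
$H W = \left(- \frac{144}{65}\right) 0 = 0$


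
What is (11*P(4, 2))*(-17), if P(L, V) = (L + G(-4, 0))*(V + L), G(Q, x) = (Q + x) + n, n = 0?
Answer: 0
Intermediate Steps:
G(Q, x) = Q + x (G(Q, x) = (Q + x) + 0 = Q + x)
P(L, V) = (-4 + L)*(L + V) (P(L, V) = (L + (-4 + 0))*(V + L) = (L - 4)*(L + V) = (-4 + L)*(L + V))
(11*P(4, 2))*(-17) = (11*(4² - 4*4 - 4*2 + 4*2))*(-17) = (11*(16 - 16 - 8 + 8))*(-17) = (11*0)*(-17) = 0*(-17) = 0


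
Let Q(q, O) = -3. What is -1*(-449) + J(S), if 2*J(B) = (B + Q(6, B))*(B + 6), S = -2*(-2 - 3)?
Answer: 505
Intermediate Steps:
S = 10 (S = -2*(-5) = 10)
J(B) = (-3 + B)*(6 + B)/2 (J(B) = ((B - 3)*(B + 6))/2 = ((-3 + B)*(6 + B))/2 = (-3 + B)*(6 + B)/2)
-1*(-449) + J(S) = -1*(-449) + (-9 + (½)*10² + (3/2)*10) = 449 + (-9 + (½)*100 + 15) = 449 + (-9 + 50 + 15) = 449 + 56 = 505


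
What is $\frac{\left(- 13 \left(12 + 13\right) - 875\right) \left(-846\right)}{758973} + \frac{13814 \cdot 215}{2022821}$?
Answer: $\frac{1435908426310}{511755507611} \approx 2.8058$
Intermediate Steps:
$\frac{\left(- 13 \left(12 + 13\right) - 875\right) \left(-846\right)}{758973} + \frac{13814 \cdot 215}{2022821} = \left(\left(-13\right) 25 - 875\right) \left(-846\right) \frac{1}{758973} + 2970010 \cdot \frac{1}{2022821} = \left(-325 - 875\right) \left(-846\right) \frac{1}{758973} + \frac{2970010}{2022821} = \left(-1200\right) \left(-846\right) \frac{1}{758973} + \frac{2970010}{2022821} = 1015200 \cdot \frac{1}{758973} + \frac{2970010}{2022821} = \frac{338400}{252991} + \frac{2970010}{2022821} = \frac{1435908426310}{511755507611}$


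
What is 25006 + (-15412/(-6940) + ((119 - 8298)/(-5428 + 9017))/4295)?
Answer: 26753393783400/1069783997 ≈ 25008.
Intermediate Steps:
25006 + (-15412/(-6940) + ((119 - 8298)/(-5428 + 9017))/4295) = 25006 + (-15412*(-1/6940) - 8179/3589*(1/4295)) = 25006 + (3853/1735 - 8179*1/3589*(1/4295)) = 25006 + (3853/1735 - 8179/3589*1/4295) = 25006 + (3853/1735 - 8179/15414755) = 25006 + 2375154418/1069783997 = 26753393783400/1069783997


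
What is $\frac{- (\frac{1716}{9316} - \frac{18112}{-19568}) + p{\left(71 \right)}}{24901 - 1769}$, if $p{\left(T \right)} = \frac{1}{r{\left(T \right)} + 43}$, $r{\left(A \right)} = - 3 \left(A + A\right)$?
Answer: $- \frac{303386938}{6308816736263} \approx -4.8089 \cdot 10^{-5}$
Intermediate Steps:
$r{\left(A \right)} = - 6 A$ ($r{\left(A \right)} = - 3 \cdot 2 A = - 6 A$)
$p{\left(T \right)} = \frac{1}{43 - 6 T}$ ($p{\left(T \right)} = \frac{1}{- 6 T + 43} = \frac{1}{43 - 6 T}$)
$\frac{- (\frac{1716}{9316} - \frac{18112}{-19568}) + p{\left(71 \right)}}{24901 - 1769} = \frac{- (\frac{1716}{9316} - \frac{18112}{-19568}) - \frac{1}{-43 + 6 \cdot 71}}{24901 - 1769} = \frac{- (1716 \cdot \frac{1}{9316} - - \frac{1132}{1223}) - \frac{1}{-43 + 426}}{23132} = \left(- (\frac{429}{2329} + \frac{1132}{1223}) - \frac{1}{383}\right) \frac{1}{23132} = \left(\left(-1\right) \frac{3161095}{2848367} - \frac{1}{383}\right) \frac{1}{23132} = \left(- \frac{3161095}{2848367} - \frac{1}{383}\right) \frac{1}{23132} = \left(- \frac{1213547752}{1090924561}\right) \frac{1}{23132} = - \frac{303386938}{6308816736263}$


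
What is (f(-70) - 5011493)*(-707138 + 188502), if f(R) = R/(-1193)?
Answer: 3100774799168244/1193 ≈ 2.5991e+12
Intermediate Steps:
f(R) = -R/1193 (f(R) = R*(-1/1193) = -R/1193)
(f(-70) - 5011493)*(-707138 + 188502) = (-1/1193*(-70) - 5011493)*(-707138 + 188502) = (70/1193 - 5011493)*(-518636) = -5978711079/1193*(-518636) = 3100774799168244/1193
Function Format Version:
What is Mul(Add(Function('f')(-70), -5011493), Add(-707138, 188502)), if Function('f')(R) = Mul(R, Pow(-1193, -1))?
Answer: Rational(3100774799168244, 1193) ≈ 2.5991e+12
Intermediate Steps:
Function('f')(R) = Mul(Rational(-1, 1193), R) (Function('f')(R) = Mul(R, Rational(-1, 1193)) = Mul(Rational(-1, 1193), R))
Mul(Add(Function('f')(-70), -5011493), Add(-707138, 188502)) = Mul(Add(Mul(Rational(-1, 1193), -70), -5011493), Add(-707138, 188502)) = Mul(Add(Rational(70, 1193), -5011493), -518636) = Mul(Rational(-5978711079, 1193), -518636) = Rational(3100774799168244, 1193)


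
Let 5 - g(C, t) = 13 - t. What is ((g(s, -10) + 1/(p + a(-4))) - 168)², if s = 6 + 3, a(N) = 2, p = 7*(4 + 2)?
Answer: 66961489/1936 ≈ 34588.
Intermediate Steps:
p = 42 (p = 7*6 = 42)
s = 9
g(C, t) = -8 + t (g(C, t) = 5 - (13 - t) = 5 + (-13 + t) = -8 + t)
((g(s, -10) + 1/(p + a(-4))) - 168)² = (((-8 - 10) + 1/(42 + 2)) - 168)² = ((-18 + 1/44) - 168)² = (-791/44 - 168)² = (-8183/44)² = 66961489/1936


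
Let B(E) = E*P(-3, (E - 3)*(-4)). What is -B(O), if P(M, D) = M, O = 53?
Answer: 159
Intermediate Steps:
B(E) = -3*E (B(E) = E*(-3) = -3*E)
-B(O) = -(-3)*53 = -1*(-159) = 159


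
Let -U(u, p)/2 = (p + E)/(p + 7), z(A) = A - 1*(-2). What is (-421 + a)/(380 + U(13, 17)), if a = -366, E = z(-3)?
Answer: -2361/1136 ≈ -2.0783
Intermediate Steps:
z(A) = 2 + A (z(A) = A + 2 = 2 + A)
E = -1 (E = 2 - 3 = -1)
U(u, p) = -2*(-1 + p)/(7 + p) (U(u, p) = -2*(p - 1)/(p + 7) = -2*(-1 + p)/(7 + p))
(-421 + a)/(380 + U(13, 17)) = (-421 - 366)/(380 + 2*(1 - 1*17)/(7 + 17)) = -787/(380 + 2*(1 - 17)/24) = -787/(380 + 2*(1/24)*(-16)) = -787/(380 - 4/3) = -787/1136/3 = -787*3/1136 = -2361/1136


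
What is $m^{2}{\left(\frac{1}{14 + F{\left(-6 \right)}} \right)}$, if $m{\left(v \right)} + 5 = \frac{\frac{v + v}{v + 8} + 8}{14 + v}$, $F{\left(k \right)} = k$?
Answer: $\frac{1059437401}{53949025} \approx 19.638$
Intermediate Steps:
$m{\left(v \right)} = -5 + \frac{8 + \frac{2 v}{8 + v}}{14 + v}$ ($m{\left(v \right)} = -5 + \frac{\frac{v + v}{v + 8} + 8}{14 + v} = -5 + \frac{\frac{2 v}{8 + v} + 8}{14 + v} = -5 + \frac{8 + \frac{2 v}{8 + v}}{14 + v}$)
$m^{2}{\left(\frac{1}{14 + F{\left(-6 \right)}} \right)} = \left(\frac{-496 - \frac{100}{14 - 6} - 5 \left(\frac{1}{14 - 6}\right)^{2}}{112 + \left(\frac{1}{14 - 6}\right)^{2} + \frac{22}{14 - 6}}\right)^{2} = \left(\frac{-496 - \frac{100}{8} - 5 \left(\frac{1}{8}\right)^{2}}{112 + \left(\frac{1}{8}\right)^{2} + \frac{22}{8}}\right)^{2} = \left(\frac{-496 - \frac{25}{2} - \frac{5}{64}}{112 + \left(\frac{1}{8}\right)^{2} + 22 \cdot \frac{1}{8}}\right)^{2} = \left(\frac{-496 - \frac{25}{2} - \frac{5}{64}}{112 + \frac{1}{64} + \frac{11}{4}}\right)^{2} = \left(\frac{-496 - \frac{25}{2} - \frac{5}{64}}{\frac{7345}{64}}\right)^{2} = \left(\frac{64}{7345} \left(- \frac{32549}{64}\right)\right)^{2} = \left(- \frac{32549}{7345}\right)^{2} = \frac{1059437401}{53949025}$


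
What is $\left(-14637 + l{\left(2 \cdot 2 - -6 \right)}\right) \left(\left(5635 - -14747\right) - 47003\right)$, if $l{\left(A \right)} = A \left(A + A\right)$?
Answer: $384327377$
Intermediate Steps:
$l{\left(A \right)} = 2 A^{2}$ ($l{\left(A \right)} = A 2 A = 2 A^{2}$)
$\left(-14637 + l{\left(2 \cdot 2 - -6 \right)}\right) \left(\left(5635 - -14747\right) - 47003\right) = \left(-14637 + 2 \left(2 \cdot 2 - -6\right)^{2}\right) \left(\left(5635 - -14747\right) - 47003\right) = \left(-14637 + 2 \left(4 + 6\right)^{2}\right) \left(\left(5635 + 14747\right) - 47003\right) = \left(-14637 + 2 \cdot 10^{2}\right) \left(20382 - 47003\right) = \left(-14637 + 2 \cdot 100\right) \left(-26621\right) = \left(-14637 + 200\right) \left(-26621\right) = \left(-14437\right) \left(-26621\right) = 384327377$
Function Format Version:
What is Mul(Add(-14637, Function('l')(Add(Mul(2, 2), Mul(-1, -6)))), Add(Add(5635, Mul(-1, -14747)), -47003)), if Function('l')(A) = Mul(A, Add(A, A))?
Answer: 384327377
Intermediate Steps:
Function('l')(A) = Mul(2, Pow(A, 2)) (Function('l')(A) = Mul(A, Mul(2, A)) = Mul(2, Pow(A, 2)))
Mul(Add(-14637, Function('l')(Add(Mul(2, 2), Mul(-1, -6)))), Add(Add(5635, Mul(-1, -14747)), -47003)) = Mul(Add(-14637, Mul(2, Pow(Add(Mul(2, 2), Mul(-1, -6)), 2))), Add(Add(5635, Mul(-1, -14747)), -47003)) = Mul(Add(-14637, Mul(2, Pow(Add(4, 6), 2))), Add(Add(5635, 14747), -47003)) = Mul(Add(-14637, Mul(2, Pow(10, 2))), Add(20382, -47003)) = Mul(Add(-14637, Mul(2, 100)), -26621) = Mul(Add(-14637, 200), -26621) = Mul(-14437, -26621) = 384327377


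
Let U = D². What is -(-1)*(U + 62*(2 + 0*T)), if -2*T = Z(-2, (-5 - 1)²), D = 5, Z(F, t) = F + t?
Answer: 149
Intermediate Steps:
T = -17 (T = -(-2 + (-5 - 1)²)/2 = -(-2 + (-6)²)/2 = -(-2 + 36)/2 = -½*34 = -17)
U = 25 (U = 5² = 25)
-(-1)*(U + 62*(2 + 0*T)) = -(-1)*(25 + 62*(2 + 0*(-17))) = -(-1)*(25 + 62*(2 + 0)) = -(-1)*(25 + 62*2) = -(-1)*(25 + 124) = -(-1)*149 = -1*(-149) = 149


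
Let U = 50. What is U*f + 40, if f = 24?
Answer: 1240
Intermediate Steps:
U*f + 40 = 50*24 + 40 = 1200 + 40 = 1240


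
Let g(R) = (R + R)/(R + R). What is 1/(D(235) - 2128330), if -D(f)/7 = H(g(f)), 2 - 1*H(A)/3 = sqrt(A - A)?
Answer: -1/2128372 ≈ -4.6984e-7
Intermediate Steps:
g(R) = 1 (g(R) = (2*R)/((2*R)) = (2*R)*(1/(2*R)) = 1)
H(A) = 6 (H(A) = 6 - 3*sqrt(A - A) = 6 - 3*sqrt(0) = 6 - 3*0 = 6 + 0 = 6)
D(f) = -42 (D(f) = -7*6 = -42)
1/(D(235) - 2128330) = 1/(-42 - 2128330) = 1/(-2128372) = -1/2128372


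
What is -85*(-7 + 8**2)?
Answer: -4845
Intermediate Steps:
-85*(-7 + 8**2) = -85*(-7 + 64) = -85*57 = -4845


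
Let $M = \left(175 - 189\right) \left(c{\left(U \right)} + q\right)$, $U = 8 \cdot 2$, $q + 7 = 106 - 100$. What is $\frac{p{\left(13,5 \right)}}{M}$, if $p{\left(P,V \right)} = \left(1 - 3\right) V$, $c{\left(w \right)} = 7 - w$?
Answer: $- \frac{1}{14} \approx -0.071429$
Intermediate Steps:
$q = -1$ ($q = -7 + \left(106 - 100\right) = -7 + 6 = -1$)
$U = 16$
$p{\left(P,V \right)} = - 2 V$
$M = 140$ ($M = \left(175 - 189\right) \left(\left(7 - 16\right) - 1\right) = - 14 \left(\left(7 - 16\right) - 1\right) = - 14 \left(-9 - 1\right) = \left(-14\right) \left(-10\right) = 140$)
$\frac{p{\left(13,5 \right)}}{M} = \frac{\left(-2\right) 5}{140} = \left(-10\right) \frac{1}{140} = - \frac{1}{14}$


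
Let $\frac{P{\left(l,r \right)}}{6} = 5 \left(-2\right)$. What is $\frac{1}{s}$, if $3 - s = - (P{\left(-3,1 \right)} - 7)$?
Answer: $- \frac{1}{64} \approx -0.015625$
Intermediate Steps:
$P{\left(l,r \right)} = -60$ ($P{\left(l,r \right)} = 6 \cdot 5 \left(-2\right) = 6 \left(-10\right) = -60$)
$s = -64$ ($s = 3 - - (-60 - 7) = 3 - \left(-1\right) \left(-67\right) = 3 - 67 = -64$)
$\frac{1}{s} = \frac{1}{-64} = - \frac{1}{64}$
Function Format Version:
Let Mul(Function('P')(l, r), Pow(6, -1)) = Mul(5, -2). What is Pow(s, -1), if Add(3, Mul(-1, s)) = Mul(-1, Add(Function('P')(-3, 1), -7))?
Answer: Rational(-1, 64) ≈ -0.015625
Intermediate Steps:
Function('P')(l, r) = -60 (Function('P')(l, r) = Mul(6, Mul(5, -2)) = Mul(6, -10) = -60)
s = -64 (s = Add(3, Mul(-1, Mul(-1, Add(-60, -7)))) = Add(3, Mul(-1, Mul(-1, -67))) = Add(3, Mul(-1, 67)) = Add(3, -67) = -64)
Pow(s, -1) = Pow(-64, -1) = Rational(-1, 64)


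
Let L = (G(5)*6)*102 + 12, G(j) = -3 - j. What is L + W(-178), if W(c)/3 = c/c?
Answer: -4881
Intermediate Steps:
W(c) = 3 (W(c) = 3*(c/c) = 3*1 = 3)
L = -4884 (L = ((-3 - 1*5)*6)*102 + 12 = ((-3 - 5)*6)*102 + 12 = -8*6*102 + 12 = -48*102 + 12 = -4896 + 12 = -4884)
L + W(-178) = -4884 + 3 = -4881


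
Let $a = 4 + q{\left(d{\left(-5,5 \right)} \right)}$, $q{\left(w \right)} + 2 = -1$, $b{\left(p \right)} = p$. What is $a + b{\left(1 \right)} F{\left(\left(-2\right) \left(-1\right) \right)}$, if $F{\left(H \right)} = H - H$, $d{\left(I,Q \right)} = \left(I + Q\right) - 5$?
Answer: $1$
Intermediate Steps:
$d{\left(I,Q \right)} = -5 + I + Q$
$q{\left(w \right)} = -3$ ($q{\left(w \right)} = -2 - 1 = -3$)
$F{\left(H \right)} = 0$
$a = 1$ ($a = 4 - 3 = 1$)
$a + b{\left(1 \right)} F{\left(\left(-2\right) \left(-1\right) \right)} = 1 + 1 \cdot 0 = 1 + 0 = 1$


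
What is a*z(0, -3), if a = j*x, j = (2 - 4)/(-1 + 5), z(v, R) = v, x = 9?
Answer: 0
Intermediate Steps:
j = -1/2 (j = -2/4 = -2*1/4 = -1/2 ≈ -0.50000)
a = -9/2 (a = -1/2*9 = -9/2 ≈ -4.5000)
a*z(0, -3) = -9/2*0 = 0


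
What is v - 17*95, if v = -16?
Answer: -1631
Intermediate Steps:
v - 17*95 = -16 - 17*95 = -16 - 1615 = -1631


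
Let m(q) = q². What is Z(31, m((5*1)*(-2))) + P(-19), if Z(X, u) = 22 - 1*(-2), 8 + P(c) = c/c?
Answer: 17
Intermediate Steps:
P(c) = -7 (P(c) = -8 + c/c = -8 + 1 = -7)
Z(X, u) = 24 (Z(X, u) = 22 + 2 = 24)
Z(31, m((5*1)*(-2))) + P(-19) = 24 - 7 = 17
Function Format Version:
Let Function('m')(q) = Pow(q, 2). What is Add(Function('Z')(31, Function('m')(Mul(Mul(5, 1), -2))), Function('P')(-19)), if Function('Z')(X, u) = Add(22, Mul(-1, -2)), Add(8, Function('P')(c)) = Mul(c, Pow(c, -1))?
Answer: 17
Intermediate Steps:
Function('P')(c) = -7 (Function('P')(c) = Add(-8, Mul(c, Pow(c, -1))) = Add(-8, 1) = -7)
Function('Z')(X, u) = 24 (Function('Z')(X, u) = Add(22, 2) = 24)
Add(Function('Z')(31, Function('m')(Mul(Mul(5, 1), -2))), Function('P')(-19)) = Add(24, -7) = 17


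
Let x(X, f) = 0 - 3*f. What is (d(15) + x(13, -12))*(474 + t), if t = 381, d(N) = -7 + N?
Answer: 37620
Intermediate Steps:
x(X, f) = -3*f
(d(15) + x(13, -12))*(474 + t) = ((-7 + 15) - 3*(-12))*(474 + 381) = (8 + 36)*855 = 44*855 = 37620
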